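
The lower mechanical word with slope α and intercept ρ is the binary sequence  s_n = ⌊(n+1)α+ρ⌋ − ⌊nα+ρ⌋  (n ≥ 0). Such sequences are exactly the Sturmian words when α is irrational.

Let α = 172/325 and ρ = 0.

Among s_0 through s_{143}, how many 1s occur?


76

#1s = Σ_{n=0}^{143} s_n = Σ_{n=0}^{143} (⌊(n+1)α+ρ⌋ − ⌊nα+ρ⌋)
the sum telescopes: every ⌊nα+ρ⌋ with 0 < n < 144 appears once with + and once with −, leaving ⌊144α+ρ⌋ − ⌊0·α+ρ⌋
144α + ρ = (144·172) / 325 = 24768/325
ρ = 0/325
⌊24768/325⌋ = 76,  ⌊0/325⌋ = 0
#1s = 76 − 0 = 76


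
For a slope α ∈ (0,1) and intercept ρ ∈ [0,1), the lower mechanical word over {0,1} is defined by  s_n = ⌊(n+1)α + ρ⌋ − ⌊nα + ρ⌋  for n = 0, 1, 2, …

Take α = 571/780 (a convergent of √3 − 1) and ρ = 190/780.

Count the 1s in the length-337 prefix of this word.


#1s = Σ_{n=0}^{336} s_n = Σ_{n=0}^{336} (⌊(n+1)α+ρ⌋ − ⌊nα+ρ⌋)
the sum telescopes: every ⌊nα+ρ⌋ with 0 < n < 337 appears once with + and once with −, leaving ⌊337α+ρ⌋ − ⌊0·α+ρ⌋
337α + ρ = (337·571 + 190) / 780 = 192617/780
ρ = 190/780
⌊192617/780⌋ = 246,  ⌊190/780⌋ = 0
#1s = 246 − 0 = 246

246


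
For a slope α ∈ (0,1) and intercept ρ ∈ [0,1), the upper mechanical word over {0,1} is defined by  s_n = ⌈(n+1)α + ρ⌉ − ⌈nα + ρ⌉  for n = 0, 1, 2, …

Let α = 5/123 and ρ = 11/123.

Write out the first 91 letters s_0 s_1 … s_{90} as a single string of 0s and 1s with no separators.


0000000000000000000000100000000000000000000000010000000000000000000000010000000000000000000

n=0: ⌈(1·5+11)/123⌉ − ⌈(0·5+11)/123⌉ = ⌈16/123⌉ − ⌈11/123⌉ = 1 − 1 = 0
n=1: ⌈(2·5+11)/123⌉ − ⌈(1·5+11)/123⌉ = ⌈21/123⌉ − ⌈16/123⌉ = 1 − 1 = 0
n=2: ⌈(3·5+11)/123⌉ − ⌈(2·5+11)/123⌉ = ⌈26/123⌉ − ⌈21/123⌉ = 1 − 1 = 0
n=3: ⌈(4·5+11)/123⌉ − ⌈(3·5+11)/123⌉ = ⌈31/123⌉ − ⌈26/123⌉ = 1 − 1 = 0
n=4: ⌈(5·5+11)/123⌉ − ⌈(4·5+11)/123⌉ = ⌈36/123⌉ − ⌈31/123⌉ = 1 − 1 = 0
n=5: ⌈(6·5+11)/123⌉ − ⌈(5·5+11)/123⌉ = ⌈41/123⌉ − ⌈36/123⌉ = 1 − 1 = 0
n=6: ⌈(7·5+11)/123⌉ − ⌈(6·5+11)/123⌉ = ⌈46/123⌉ − ⌈41/123⌉ = 1 − 1 = 0
n=7: ⌈(8·5+11)/123⌉ − ⌈(7·5+11)/123⌉ = ⌈51/123⌉ − ⌈46/123⌉ = 1 − 1 = 0
n=8: ⌈(9·5+11)/123⌉ − ⌈(8·5+11)/123⌉ = ⌈56/123⌉ − ⌈51/123⌉ = 1 − 1 = 0
n=9: ⌈(10·5+11)/123⌉ − ⌈(9·5+11)/123⌉ = ⌈61/123⌉ − ⌈56/123⌉ = 1 − 1 = 0
n=10: ⌈(11·5+11)/123⌉ − ⌈(10·5+11)/123⌉ = ⌈66/123⌉ − ⌈61/123⌉ = 1 − 1 = 0
n=11: ⌈(12·5+11)/123⌉ − ⌈(11·5+11)/123⌉ = ⌈71/123⌉ − ⌈66/123⌉ = 1 − 1 = 0
n=12: ⌈(13·5+11)/123⌉ − ⌈(12·5+11)/123⌉ = ⌈76/123⌉ − ⌈71/123⌉ = 1 − 1 = 0
n=13: ⌈(14·5+11)/123⌉ − ⌈(13·5+11)/123⌉ = ⌈81/123⌉ − ⌈76/123⌉ = 1 − 1 = 0
n=14: ⌈(15·5+11)/123⌉ − ⌈(14·5+11)/123⌉ = ⌈86/123⌉ − ⌈81/123⌉ = 1 − 1 = 0
n=15: ⌈(16·5+11)/123⌉ − ⌈(15·5+11)/123⌉ = ⌈91/123⌉ − ⌈86/123⌉ = 1 − 1 = 0
n=16: ⌈(17·5+11)/123⌉ − ⌈(16·5+11)/123⌉ = ⌈96/123⌉ − ⌈91/123⌉ = 1 − 1 = 0
n=17: ⌈(18·5+11)/123⌉ − ⌈(17·5+11)/123⌉ = ⌈101/123⌉ − ⌈96/123⌉ = 1 − 1 = 0
n=18: ⌈(19·5+11)/123⌉ − ⌈(18·5+11)/123⌉ = ⌈106/123⌉ − ⌈101/123⌉ = 1 − 1 = 0
n=19: ⌈(20·5+11)/123⌉ − ⌈(19·5+11)/123⌉ = ⌈111/123⌉ − ⌈106/123⌉ = 1 − 1 = 0
n=20: ⌈(21·5+11)/123⌉ − ⌈(20·5+11)/123⌉ = ⌈116/123⌉ − ⌈111/123⌉ = 1 − 1 = 0
n=21: ⌈(22·5+11)/123⌉ − ⌈(21·5+11)/123⌉ = ⌈121/123⌉ − ⌈116/123⌉ = 1 − 1 = 0
n=22: ⌈(23·5+11)/123⌉ − ⌈(22·5+11)/123⌉ = ⌈126/123⌉ − ⌈121/123⌉ = 2 − 1 = 1
n=23: ⌈(24·5+11)/123⌉ − ⌈(23·5+11)/123⌉ = ⌈131/123⌉ − ⌈126/123⌉ = 2 − 2 = 0
n=24: ⌈(25·5+11)/123⌉ − ⌈(24·5+11)/123⌉ = ⌈136/123⌉ − ⌈131/123⌉ = 2 − 2 = 0
n=25: ⌈(26·5+11)/123⌉ − ⌈(25·5+11)/123⌉ = ⌈141/123⌉ − ⌈136/123⌉ = 2 − 2 = 0
n=26: ⌈(27·5+11)/123⌉ − ⌈(26·5+11)/123⌉ = ⌈146/123⌉ − ⌈141/123⌉ = 2 − 2 = 0
n=27: ⌈(28·5+11)/123⌉ − ⌈(27·5+11)/123⌉ = ⌈151/123⌉ − ⌈146/123⌉ = 2 − 2 = 0
n=28: ⌈(29·5+11)/123⌉ − ⌈(28·5+11)/123⌉ = ⌈156/123⌉ − ⌈151/123⌉ = 2 − 2 = 0
n=29: ⌈(30·5+11)/123⌉ − ⌈(29·5+11)/123⌉ = ⌈161/123⌉ − ⌈156/123⌉ = 2 − 2 = 0
n=30: ⌈(31·5+11)/123⌉ − ⌈(30·5+11)/123⌉ = ⌈166/123⌉ − ⌈161/123⌉ = 2 − 2 = 0
n=31: ⌈(32·5+11)/123⌉ − ⌈(31·5+11)/123⌉ = ⌈171/123⌉ − ⌈166/123⌉ = 2 − 2 = 0
n=32: ⌈(33·5+11)/123⌉ − ⌈(32·5+11)/123⌉ = ⌈176/123⌉ − ⌈171/123⌉ = 2 − 2 = 0
n=33: ⌈(34·5+11)/123⌉ − ⌈(33·5+11)/123⌉ = ⌈181/123⌉ − ⌈176/123⌉ = 2 − 2 = 0
n=34: ⌈(35·5+11)/123⌉ − ⌈(34·5+11)/123⌉ = ⌈186/123⌉ − ⌈181/123⌉ = 2 − 2 = 0
n=35: ⌈(36·5+11)/123⌉ − ⌈(35·5+11)/123⌉ = ⌈191/123⌉ − ⌈186/123⌉ = 2 − 2 = 0
n=36: ⌈(37·5+11)/123⌉ − ⌈(36·5+11)/123⌉ = ⌈196/123⌉ − ⌈191/123⌉ = 2 − 2 = 0
n=37: ⌈(38·5+11)/123⌉ − ⌈(37·5+11)/123⌉ = ⌈201/123⌉ − ⌈196/123⌉ = 2 − 2 = 0
n=38: ⌈(39·5+11)/123⌉ − ⌈(38·5+11)/123⌉ = ⌈206/123⌉ − ⌈201/123⌉ = 2 − 2 = 0
n=39: ⌈(40·5+11)/123⌉ − ⌈(39·5+11)/123⌉ = ⌈211/123⌉ − ⌈206/123⌉ = 2 − 2 = 0
n=40: ⌈(41·5+11)/123⌉ − ⌈(40·5+11)/123⌉ = ⌈216/123⌉ − ⌈211/123⌉ = 2 − 2 = 0
n=41: ⌈(42·5+11)/123⌉ − ⌈(41·5+11)/123⌉ = ⌈221/123⌉ − ⌈216/123⌉ = 2 − 2 = 0
n=42: ⌈(43·5+11)/123⌉ − ⌈(42·5+11)/123⌉ = ⌈226/123⌉ − ⌈221/123⌉ = 2 − 2 = 0
n=43: ⌈(44·5+11)/123⌉ − ⌈(43·5+11)/123⌉ = ⌈231/123⌉ − ⌈226/123⌉ = 2 − 2 = 0
n=44: ⌈(45·5+11)/123⌉ − ⌈(44·5+11)/123⌉ = ⌈236/123⌉ − ⌈231/123⌉ = 2 − 2 = 0
n=45: ⌈(46·5+11)/123⌉ − ⌈(45·5+11)/123⌉ = ⌈241/123⌉ − ⌈236/123⌉ = 2 − 2 = 0
n=46: ⌈(47·5+11)/123⌉ − ⌈(46·5+11)/123⌉ = ⌈246/123⌉ − ⌈241/123⌉ = 2 − 2 = 0
n=47: ⌈(48·5+11)/123⌉ − ⌈(47·5+11)/123⌉ = ⌈251/123⌉ − ⌈246/123⌉ = 3 − 2 = 1
n=48: ⌈(49·5+11)/123⌉ − ⌈(48·5+11)/123⌉ = ⌈256/123⌉ − ⌈251/123⌉ = 3 − 3 = 0
n=49: ⌈(50·5+11)/123⌉ − ⌈(49·5+11)/123⌉ = ⌈261/123⌉ − ⌈256/123⌉ = 3 − 3 = 0
n=50: ⌈(51·5+11)/123⌉ − ⌈(50·5+11)/123⌉ = ⌈266/123⌉ − ⌈261/123⌉ = 3 − 3 = 0
n=51: ⌈(52·5+11)/123⌉ − ⌈(51·5+11)/123⌉ = ⌈271/123⌉ − ⌈266/123⌉ = 3 − 3 = 0
n=52: ⌈(53·5+11)/123⌉ − ⌈(52·5+11)/123⌉ = ⌈276/123⌉ − ⌈271/123⌉ = 3 − 3 = 0
n=53: ⌈(54·5+11)/123⌉ − ⌈(53·5+11)/123⌉ = ⌈281/123⌉ − ⌈276/123⌉ = 3 − 3 = 0
n=54: ⌈(55·5+11)/123⌉ − ⌈(54·5+11)/123⌉ = ⌈286/123⌉ − ⌈281/123⌉ = 3 − 3 = 0
n=55: ⌈(56·5+11)/123⌉ − ⌈(55·5+11)/123⌉ = ⌈291/123⌉ − ⌈286/123⌉ = 3 − 3 = 0
n=56: ⌈(57·5+11)/123⌉ − ⌈(56·5+11)/123⌉ = ⌈296/123⌉ − ⌈291/123⌉ = 3 − 3 = 0
n=57: ⌈(58·5+11)/123⌉ − ⌈(57·5+11)/123⌉ = ⌈301/123⌉ − ⌈296/123⌉ = 3 − 3 = 0
n=58: ⌈(59·5+11)/123⌉ − ⌈(58·5+11)/123⌉ = ⌈306/123⌉ − ⌈301/123⌉ = 3 − 3 = 0
n=59: ⌈(60·5+11)/123⌉ − ⌈(59·5+11)/123⌉ = ⌈311/123⌉ − ⌈306/123⌉ = 3 − 3 = 0
n=60: ⌈(61·5+11)/123⌉ − ⌈(60·5+11)/123⌉ = ⌈316/123⌉ − ⌈311/123⌉ = 3 − 3 = 0
n=61: ⌈(62·5+11)/123⌉ − ⌈(61·5+11)/123⌉ = ⌈321/123⌉ − ⌈316/123⌉ = 3 − 3 = 0
n=62: ⌈(63·5+11)/123⌉ − ⌈(62·5+11)/123⌉ = ⌈326/123⌉ − ⌈321/123⌉ = 3 − 3 = 0
n=63: ⌈(64·5+11)/123⌉ − ⌈(63·5+11)/123⌉ = ⌈331/123⌉ − ⌈326/123⌉ = 3 − 3 = 0
n=64: ⌈(65·5+11)/123⌉ − ⌈(64·5+11)/123⌉ = ⌈336/123⌉ − ⌈331/123⌉ = 3 − 3 = 0
n=65: ⌈(66·5+11)/123⌉ − ⌈(65·5+11)/123⌉ = ⌈341/123⌉ − ⌈336/123⌉ = 3 − 3 = 0
n=66: ⌈(67·5+11)/123⌉ − ⌈(66·5+11)/123⌉ = ⌈346/123⌉ − ⌈341/123⌉ = 3 − 3 = 0
n=67: ⌈(68·5+11)/123⌉ − ⌈(67·5+11)/123⌉ = ⌈351/123⌉ − ⌈346/123⌉ = 3 − 3 = 0
n=68: ⌈(69·5+11)/123⌉ − ⌈(68·5+11)/123⌉ = ⌈356/123⌉ − ⌈351/123⌉ = 3 − 3 = 0
n=69: ⌈(70·5+11)/123⌉ − ⌈(69·5+11)/123⌉ = ⌈361/123⌉ − ⌈356/123⌉ = 3 − 3 = 0
n=70: ⌈(71·5+11)/123⌉ − ⌈(70·5+11)/123⌉ = ⌈366/123⌉ − ⌈361/123⌉ = 3 − 3 = 0
n=71: ⌈(72·5+11)/123⌉ − ⌈(71·5+11)/123⌉ = ⌈371/123⌉ − ⌈366/123⌉ = 4 − 3 = 1
n=72: ⌈(73·5+11)/123⌉ − ⌈(72·5+11)/123⌉ = ⌈376/123⌉ − ⌈371/123⌉ = 4 − 4 = 0
n=73: ⌈(74·5+11)/123⌉ − ⌈(73·5+11)/123⌉ = ⌈381/123⌉ − ⌈376/123⌉ = 4 − 4 = 0
n=74: ⌈(75·5+11)/123⌉ − ⌈(74·5+11)/123⌉ = ⌈386/123⌉ − ⌈381/123⌉ = 4 − 4 = 0
n=75: ⌈(76·5+11)/123⌉ − ⌈(75·5+11)/123⌉ = ⌈391/123⌉ − ⌈386/123⌉ = 4 − 4 = 0
n=76: ⌈(77·5+11)/123⌉ − ⌈(76·5+11)/123⌉ = ⌈396/123⌉ − ⌈391/123⌉ = 4 − 4 = 0
n=77: ⌈(78·5+11)/123⌉ − ⌈(77·5+11)/123⌉ = ⌈401/123⌉ − ⌈396/123⌉ = 4 − 4 = 0
n=78: ⌈(79·5+11)/123⌉ − ⌈(78·5+11)/123⌉ = ⌈406/123⌉ − ⌈401/123⌉ = 4 − 4 = 0
n=79: ⌈(80·5+11)/123⌉ − ⌈(79·5+11)/123⌉ = ⌈411/123⌉ − ⌈406/123⌉ = 4 − 4 = 0
n=80: ⌈(81·5+11)/123⌉ − ⌈(80·5+11)/123⌉ = ⌈416/123⌉ − ⌈411/123⌉ = 4 − 4 = 0
n=81: ⌈(82·5+11)/123⌉ − ⌈(81·5+11)/123⌉ = ⌈421/123⌉ − ⌈416/123⌉ = 4 − 4 = 0
n=82: ⌈(83·5+11)/123⌉ − ⌈(82·5+11)/123⌉ = ⌈426/123⌉ − ⌈421/123⌉ = 4 − 4 = 0
n=83: ⌈(84·5+11)/123⌉ − ⌈(83·5+11)/123⌉ = ⌈431/123⌉ − ⌈426/123⌉ = 4 − 4 = 0
n=84: ⌈(85·5+11)/123⌉ − ⌈(84·5+11)/123⌉ = ⌈436/123⌉ − ⌈431/123⌉ = 4 − 4 = 0
n=85: ⌈(86·5+11)/123⌉ − ⌈(85·5+11)/123⌉ = ⌈441/123⌉ − ⌈436/123⌉ = 4 − 4 = 0
n=86: ⌈(87·5+11)/123⌉ − ⌈(86·5+11)/123⌉ = ⌈446/123⌉ − ⌈441/123⌉ = 4 − 4 = 0
n=87: ⌈(88·5+11)/123⌉ − ⌈(87·5+11)/123⌉ = ⌈451/123⌉ − ⌈446/123⌉ = 4 − 4 = 0
n=88: ⌈(89·5+11)/123⌉ − ⌈(88·5+11)/123⌉ = ⌈456/123⌉ − ⌈451/123⌉ = 4 − 4 = 0
n=89: ⌈(90·5+11)/123⌉ − ⌈(89·5+11)/123⌉ = ⌈461/123⌉ − ⌈456/123⌉ = 4 − 4 = 0
n=90: ⌈(91·5+11)/123⌉ − ⌈(90·5+11)/123⌉ = ⌈466/123⌉ − ⌈461/123⌉ = 4 − 4 = 0


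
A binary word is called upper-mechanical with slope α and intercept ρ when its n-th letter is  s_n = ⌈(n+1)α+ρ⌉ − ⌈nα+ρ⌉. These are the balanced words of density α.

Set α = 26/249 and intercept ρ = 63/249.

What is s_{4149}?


(n+1)α + ρ = (4150·26 + 63) / 249 = 107963/249
nα + ρ     = (4149·26 + 63) / 249 = 107937/249
⌈107963/249⌉ = 434,  ⌈107937/249⌉ = 434
s_{4149} = 434 − 434 = 0

0


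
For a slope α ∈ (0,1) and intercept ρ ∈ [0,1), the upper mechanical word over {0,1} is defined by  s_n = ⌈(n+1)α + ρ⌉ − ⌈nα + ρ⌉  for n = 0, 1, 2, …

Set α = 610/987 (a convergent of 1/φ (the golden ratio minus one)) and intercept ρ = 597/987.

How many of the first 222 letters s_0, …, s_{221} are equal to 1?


#1s = Σ_{n=0}^{221} s_n = Σ_{n=0}^{221} (⌈(n+1)α+ρ⌉ − ⌈nα+ρ⌉)
the sum telescopes: every ⌈nα+ρ⌉ with 0 < n < 222 appears once with + and once with −, leaving ⌈222α+ρ⌉ − ⌈0·α+ρ⌉
222α + ρ = (222·610 + 597) / 987 = 136017/987
ρ = 597/987
⌈136017/987⌉ = 138,  ⌈597/987⌉ = 1
#1s = 138 − 1 = 137

137


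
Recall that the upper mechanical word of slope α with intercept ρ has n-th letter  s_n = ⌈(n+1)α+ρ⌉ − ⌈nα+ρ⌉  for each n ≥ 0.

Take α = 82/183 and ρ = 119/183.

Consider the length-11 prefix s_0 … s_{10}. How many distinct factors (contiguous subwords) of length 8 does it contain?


4

t_n = ⌈(n·82+119)/183⌉ for n = 0 … 11:
  n=0…9: ⌈119/183⌉=1 ⌈201/183⌉=2 ⌈283/183⌉=2 ⌈365/183⌉=2 ⌈447/183⌉=3 ⌈529/183⌉=3 ⌈611/183⌉=4 ⌈693/183⌉=4 ⌈775/183⌉=5 ⌈857/183⌉=5
  n=10…11: ⌈939/183⌉=6 ⌈1021/183⌉=6
s_n = t_(n+1) − t_n for n = 0 … 10 gives
prefix = 10010101010
slide a length-8 window over [0..7] … [3..10] (4 windows); first occurrence of each distinct factor:
  [  0..  7] 10010101
  [  1..  8] 00101010
  [  2..  9] 01010101
  [  3.. 10] 10101010
distinct factors: {00101010, 01010101, 10010101, 10101010}
count = 4  (Sturmian bound for length 8 is 9)


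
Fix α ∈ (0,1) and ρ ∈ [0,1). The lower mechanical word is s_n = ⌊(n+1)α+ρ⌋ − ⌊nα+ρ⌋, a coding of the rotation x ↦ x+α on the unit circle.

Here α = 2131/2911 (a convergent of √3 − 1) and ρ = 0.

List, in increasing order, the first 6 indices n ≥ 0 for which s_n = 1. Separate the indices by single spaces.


n=0: ⌊2131/2911⌋−⌊0/2911⌋ = 0−0 = 0
n=1: ⌊4262/2911⌋−⌊2131/2911⌋ = 1−0 = 1  ← one
n=2: ⌊6393/2911⌋−⌊4262/2911⌋ = 2−1 = 1  ← one
n=3: ⌊8524/2911⌋−⌊6393/2911⌋ = 2−2 = 0
n=4: ⌊10655/2911⌋−⌊8524/2911⌋ = 3−2 = 1  ← one
n=5: ⌊12786/2911⌋−⌊10655/2911⌋ = 4−3 = 1  ← one
n=6: ⌊14917/2911⌋−⌊12786/2911⌋ = 5−4 = 1  ← one
n=7: ⌊17048/2911⌋−⌊14917/2911⌋ = 5−5 = 0
n=8: ⌊19179/2911⌋−⌊17048/2911⌋ = 6−5 = 1  ← one
positions of the first 6 ones: 1 2 4 5 6 8

1 2 4 5 6 8


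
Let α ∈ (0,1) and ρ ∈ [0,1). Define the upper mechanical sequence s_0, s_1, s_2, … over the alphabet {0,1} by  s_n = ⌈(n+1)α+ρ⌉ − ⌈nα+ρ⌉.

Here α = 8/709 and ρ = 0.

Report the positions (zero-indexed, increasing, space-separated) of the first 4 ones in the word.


n=0: ⌈8/709⌉−⌈0/709⌉ = 1−0 = 1  ← one
n=1: ⌈16/709⌉−⌈8/709⌉ = 1−1 = 0
n=2: ⌈24/709⌉−⌈16/709⌉ = 1−1 = 0
  …
n=88: ⌈712/709⌉−⌈704/709⌉ = 2−1 = 1  ← one
n=89: ⌈720/709⌉−⌈712/709⌉ = 2−2 = 0
n=90: ⌈728/709⌉−⌈720/709⌉ = 2−2 = 0
  …
n=177: ⌈1424/709⌉−⌈1416/709⌉ = 3−2 = 1  ← one
n=178: ⌈1432/709⌉−⌈1424/709⌉ = 3−3 = 0
n=179: ⌈1440/709⌉−⌈1432/709⌉ = 3−3 = 0
  …
n=265: ⌈2128/709⌉−⌈2120/709⌉ = 4−3 = 1  ← one
positions of the first 4 ones: 0 88 177 265

0 88 177 265


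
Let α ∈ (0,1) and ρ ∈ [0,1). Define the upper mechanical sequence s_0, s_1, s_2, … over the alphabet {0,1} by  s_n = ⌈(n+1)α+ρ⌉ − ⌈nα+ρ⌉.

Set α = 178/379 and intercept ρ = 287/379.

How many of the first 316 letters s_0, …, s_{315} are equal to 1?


149

#1s = Σ_{n=0}^{315} s_n = Σ_{n=0}^{315} (⌈(n+1)α+ρ⌉ − ⌈nα+ρ⌉)
the sum telescopes: every ⌈nα+ρ⌉ with 0 < n < 316 appears once with + and once with −, leaving ⌈316α+ρ⌉ − ⌈0·α+ρ⌉
316α + ρ = (316·178 + 287) / 379 = 56535/379
ρ = 287/379
⌈56535/379⌉ = 150,  ⌈287/379⌉ = 1
#1s = 150 − 1 = 149


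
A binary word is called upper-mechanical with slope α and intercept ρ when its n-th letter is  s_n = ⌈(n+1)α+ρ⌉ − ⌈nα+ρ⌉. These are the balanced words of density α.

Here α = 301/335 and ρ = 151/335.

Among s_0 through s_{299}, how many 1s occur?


#1s = Σ_{n=0}^{299} s_n = Σ_{n=0}^{299} (⌈(n+1)α+ρ⌉ − ⌈nα+ρ⌉)
the sum telescopes: every ⌈nα+ρ⌉ with 0 < n < 300 appears once with + and once with −, leaving ⌈300α+ρ⌉ − ⌈0·α+ρ⌉
300α + ρ = (300·301 + 151) / 335 = 90451/335
ρ = 151/335
⌈90451/335⌉ = 271,  ⌈151/335⌉ = 1
#1s = 271 − 1 = 270

270


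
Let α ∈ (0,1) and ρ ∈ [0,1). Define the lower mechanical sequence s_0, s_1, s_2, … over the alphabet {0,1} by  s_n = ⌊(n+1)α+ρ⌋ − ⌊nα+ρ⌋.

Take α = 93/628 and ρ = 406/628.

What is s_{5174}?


(n+1)α + ρ = (5175·93 + 406) / 628 = 481681/628
nα + ρ     = (5174·93 + 406) / 628 = 481588/628
⌊481681/628⌋ = 767,  ⌊481588/628⌋ = 766
s_{5174} = 767 − 766 = 1

1


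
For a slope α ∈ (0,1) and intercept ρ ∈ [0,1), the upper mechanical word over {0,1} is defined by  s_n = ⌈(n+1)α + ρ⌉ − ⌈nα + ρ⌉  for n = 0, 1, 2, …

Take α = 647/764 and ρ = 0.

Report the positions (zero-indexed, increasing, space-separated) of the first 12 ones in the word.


n=0: ⌈647/764⌉−⌈0/764⌉ = 1−0 = 1  ← one
n=1: ⌈1294/764⌉−⌈647/764⌉ = 2−1 = 1  ← one
n=2: ⌈1941/764⌉−⌈1294/764⌉ = 3−2 = 1  ← one
n=3: ⌈2588/764⌉−⌈1941/764⌉ = 4−3 = 1  ← one
n=4: ⌈3235/764⌉−⌈2588/764⌉ = 5−4 = 1  ← one
n=5: ⌈3882/764⌉−⌈3235/764⌉ = 6−5 = 1  ← one
n=6: ⌈4529/764⌉−⌈3882/764⌉ = 6−6 = 0
n=7: ⌈5176/764⌉−⌈4529/764⌉ = 7−6 = 1  ← one
n=8: ⌈5823/764⌉−⌈5176/764⌉ = 8−7 = 1  ← one
n=9: ⌈6470/764⌉−⌈5823/764⌉ = 9−8 = 1  ← one
n=10: ⌈7117/764⌉−⌈6470/764⌉ = 10−9 = 1  ← one
n=11: ⌈7764/764⌉−⌈7117/764⌉ = 11−10 = 1  ← one
n=12: ⌈8411/764⌉−⌈7764/764⌉ = 12−11 = 1  ← one
positions of the first 12 ones: 0 1 2 3 4 5 7 8 9 10 11 12

0 1 2 3 4 5 7 8 9 10 11 12


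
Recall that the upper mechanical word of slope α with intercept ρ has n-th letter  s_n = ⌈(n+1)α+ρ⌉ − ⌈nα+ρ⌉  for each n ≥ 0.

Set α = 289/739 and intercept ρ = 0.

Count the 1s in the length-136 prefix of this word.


#1s = Σ_{n=0}^{135} s_n = Σ_{n=0}^{135} (⌈(n+1)α+ρ⌉ − ⌈nα+ρ⌉)
the sum telescopes: every ⌈nα+ρ⌉ with 0 < n < 136 appears once with + and once with −, leaving ⌈136α+ρ⌉ − ⌈0·α+ρ⌉
136α + ρ = (136·289) / 739 = 39304/739
ρ = 0/739
⌈39304/739⌉ = 54,  ⌈0/739⌉ = 0
#1s = 54 − 0 = 54

54


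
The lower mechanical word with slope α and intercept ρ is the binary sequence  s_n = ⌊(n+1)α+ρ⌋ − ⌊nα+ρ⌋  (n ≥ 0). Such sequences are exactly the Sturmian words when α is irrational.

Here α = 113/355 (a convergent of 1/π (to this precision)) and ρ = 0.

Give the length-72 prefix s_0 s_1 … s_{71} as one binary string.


n=0: ⌊(1·113)/355⌋ − ⌊(0·113)/355⌋ = ⌊113/355⌋ − ⌊0/355⌋ = 0 − 0 = 0
n=1: ⌊(2·113)/355⌋ − ⌊(1·113)/355⌋ = ⌊226/355⌋ − ⌊113/355⌋ = 0 − 0 = 0
n=2: ⌊(3·113)/355⌋ − ⌊(2·113)/355⌋ = ⌊339/355⌋ − ⌊226/355⌋ = 0 − 0 = 0
n=3: ⌊(4·113)/355⌋ − ⌊(3·113)/355⌋ = ⌊452/355⌋ − ⌊339/355⌋ = 1 − 0 = 1
n=4: ⌊(5·113)/355⌋ − ⌊(4·113)/355⌋ = ⌊565/355⌋ − ⌊452/355⌋ = 1 − 1 = 0
n=5: ⌊(6·113)/355⌋ − ⌊(5·113)/355⌋ = ⌊678/355⌋ − ⌊565/355⌋ = 1 − 1 = 0
n=6: ⌊(7·113)/355⌋ − ⌊(6·113)/355⌋ = ⌊791/355⌋ − ⌊678/355⌋ = 2 − 1 = 1
n=7: ⌊(8·113)/355⌋ − ⌊(7·113)/355⌋ = ⌊904/355⌋ − ⌊791/355⌋ = 2 − 2 = 0
n=8: ⌊(9·113)/355⌋ − ⌊(8·113)/355⌋ = ⌊1017/355⌋ − ⌊904/355⌋ = 2 − 2 = 0
n=9: ⌊(10·113)/355⌋ − ⌊(9·113)/355⌋ = ⌊1130/355⌋ − ⌊1017/355⌋ = 3 − 2 = 1
n=10: ⌊(11·113)/355⌋ − ⌊(10·113)/355⌋ = ⌊1243/355⌋ − ⌊1130/355⌋ = 3 − 3 = 0
n=11: ⌊(12·113)/355⌋ − ⌊(11·113)/355⌋ = ⌊1356/355⌋ − ⌊1243/355⌋ = 3 − 3 = 0
n=12: ⌊(13·113)/355⌋ − ⌊(12·113)/355⌋ = ⌊1469/355⌋ − ⌊1356/355⌋ = 4 − 3 = 1
n=13: ⌊(14·113)/355⌋ − ⌊(13·113)/355⌋ = ⌊1582/355⌋ − ⌊1469/355⌋ = 4 − 4 = 0
n=14: ⌊(15·113)/355⌋ − ⌊(14·113)/355⌋ = ⌊1695/355⌋ − ⌊1582/355⌋ = 4 − 4 = 0
n=15: ⌊(16·113)/355⌋ − ⌊(15·113)/355⌋ = ⌊1808/355⌋ − ⌊1695/355⌋ = 5 − 4 = 1
n=16: ⌊(17·113)/355⌋ − ⌊(16·113)/355⌋ = ⌊1921/355⌋ − ⌊1808/355⌋ = 5 − 5 = 0
n=17: ⌊(18·113)/355⌋ − ⌊(17·113)/355⌋ = ⌊2034/355⌋ − ⌊1921/355⌋ = 5 − 5 = 0
n=18: ⌊(19·113)/355⌋ − ⌊(18·113)/355⌋ = ⌊2147/355⌋ − ⌊2034/355⌋ = 6 − 5 = 1
n=19: ⌊(20·113)/355⌋ − ⌊(19·113)/355⌋ = ⌊2260/355⌋ − ⌊2147/355⌋ = 6 − 6 = 0
n=20: ⌊(21·113)/355⌋ − ⌊(20·113)/355⌋ = ⌊2373/355⌋ − ⌊2260/355⌋ = 6 − 6 = 0
n=21: ⌊(22·113)/355⌋ − ⌊(21·113)/355⌋ = ⌊2486/355⌋ − ⌊2373/355⌋ = 7 − 6 = 1
n=22: ⌊(23·113)/355⌋ − ⌊(22·113)/355⌋ = ⌊2599/355⌋ − ⌊2486/355⌋ = 7 − 7 = 0
n=23: ⌊(24·113)/355⌋ − ⌊(23·113)/355⌋ = ⌊2712/355⌋ − ⌊2599/355⌋ = 7 − 7 = 0
n=24: ⌊(25·113)/355⌋ − ⌊(24·113)/355⌋ = ⌊2825/355⌋ − ⌊2712/355⌋ = 7 − 7 = 0
n=25: ⌊(26·113)/355⌋ − ⌊(25·113)/355⌋ = ⌊2938/355⌋ − ⌊2825/355⌋ = 8 − 7 = 1
n=26: ⌊(27·113)/355⌋ − ⌊(26·113)/355⌋ = ⌊3051/355⌋ − ⌊2938/355⌋ = 8 − 8 = 0
n=27: ⌊(28·113)/355⌋ − ⌊(27·113)/355⌋ = ⌊3164/355⌋ − ⌊3051/355⌋ = 8 − 8 = 0
n=28: ⌊(29·113)/355⌋ − ⌊(28·113)/355⌋ = ⌊3277/355⌋ − ⌊3164/355⌋ = 9 − 8 = 1
n=29: ⌊(30·113)/355⌋ − ⌊(29·113)/355⌋ = ⌊3390/355⌋ − ⌊3277/355⌋ = 9 − 9 = 0
n=30: ⌊(31·113)/355⌋ − ⌊(30·113)/355⌋ = ⌊3503/355⌋ − ⌊3390/355⌋ = 9 − 9 = 0
n=31: ⌊(32·113)/355⌋ − ⌊(31·113)/355⌋ = ⌊3616/355⌋ − ⌊3503/355⌋ = 10 − 9 = 1
n=32: ⌊(33·113)/355⌋ − ⌊(32·113)/355⌋ = ⌊3729/355⌋ − ⌊3616/355⌋ = 10 − 10 = 0
n=33: ⌊(34·113)/355⌋ − ⌊(33·113)/355⌋ = ⌊3842/355⌋ − ⌊3729/355⌋ = 10 − 10 = 0
n=34: ⌊(35·113)/355⌋ − ⌊(34·113)/355⌋ = ⌊3955/355⌋ − ⌊3842/355⌋ = 11 − 10 = 1
n=35: ⌊(36·113)/355⌋ − ⌊(35·113)/355⌋ = ⌊4068/355⌋ − ⌊3955/355⌋ = 11 − 11 = 0
n=36: ⌊(37·113)/355⌋ − ⌊(36·113)/355⌋ = ⌊4181/355⌋ − ⌊4068/355⌋ = 11 − 11 = 0
n=37: ⌊(38·113)/355⌋ − ⌊(37·113)/355⌋ = ⌊4294/355⌋ − ⌊4181/355⌋ = 12 − 11 = 1
n=38: ⌊(39·113)/355⌋ − ⌊(38·113)/355⌋ = ⌊4407/355⌋ − ⌊4294/355⌋ = 12 − 12 = 0
n=39: ⌊(40·113)/355⌋ − ⌊(39·113)/355⌋ = ⌊4520/355⌋ − ⌊4407/355⌋ = 12 − 12 = 0
n=40: ⌊(41·113)/355⌋ − ⌊(40·113)/355⌋ = ⌊4633/355⌋ − ⌊4520/355⌋ = 13 − 12 = 1
n=41: ⌊(42·113)/355⌋ − ⌊(41·113)/355⌋ = ⌊4746/355⌋ − ⌊4633/355⌋ = 13 − 13 = 0
n=42: ⌊(43·113)/355⌋ − ⌊(42·113)/355⌋ = ⌊4859/355⌋ − ⌊4746/355⌋ = 13 − 13 = 0
n=43: ⌊(44·113)/355⌋ − ⌊(43·113)/355⌋ = ⌊4972/355⌋ − ⌊4859/355⌋ = 14 − 13 = 1
n=44: ⌊(45·113)/355⌋ − ⌊(44·113)/355⌋ = ⌊5085/355⌋ − ⌊4972/355⌋ = 14 − 14 = 0
n=45: ⌊(46·113)/355⌋ − ⌊(45·113)/355⌋ = ⌊5198/355⌋ − ⌊5085/355⌋ = 14 − 14 = 0
n=46: ⌊(47·113)/355⌋ − ⌊(46·113)/355⌋ = ⌊5311/355⌋ − ⌊5198/355⌋ = 14 − 14 = 0
n=47: ⌊(48·113)/355⌋ − ⌊(47·113)/355⌋ = ⌊5424/355⌋ − ⌊5311/355⌋ = 15 − 14 = 1
n=48: ⌊(49·113)/355⌋ − ⌊(48·113)/355⌋ = ⌊5537/355⌋ − ⌊5424/355⌋ = 15 − 15 = 0
n=49: ⌊(50·113)/355⌋ − ⌊(49·113)/355⌋ = ⌊5650/355⌋ − ⌊5537/355⌋ = 15 − 15 = 0
n=50: ⌊(51·113)/355⌋ − ⌊(50·113)/355⌋ = ⌊5763/355⌋ − ⌊5650/355⌋ = 16 − 15 = 1
n=51: ⌊(52·113)/355⌋ − ⌊(51·113)/355⌋ = ⌊5876/355⌋ − ⌊5763/355⌋ = 16 − 16 = 0
n=52: ⌊(53·113)/355⌋ − ⌊(52·113)/355⌋ = ⌊5989/355⌋ − ⌊5876/355⌋ = 16 − 16 = 0
n=53: ⌊(54·113)/355⌋ − ⌊(53·113)/355⌋ = ⌊6102/355⌋ − ⌊5989/355⌋ = 17 − 16 = 1
n=54: ⌊(55·113)/355⌋ − ⌊(54·113)/355⌋ = ⌊6215/355⌋ − ⌊6102/355⌋ = 17 − 17 = 0
n=55: ⌊(56·113)/355⌋ − ⌊(55·113)/355⌋ = ⌊6328/355⌋ − ⌊6215/355⌋ = 17 − 17 = 0
n=56: ⌊(57·113)/355⌋ − ⌊(56·113)/355⌋ = ⌊6441/355⌋ − ⌊6328/355⌋ = 18 − 17 = 1
n=57: ⌊(58·113)/355⌋ − ⌊(57·113)/355⌋ = ⌊6554/355⌋ − ⌊6441/355⌋ = 18 − 18 = 0
n=58: ⌊(59·113)/355⌋ − ⌊(58·113)/355⌋ = ⌊6667/355⌋ − ⌊6554/355⌋ = 18 − 18 = 0
n=59: ⌊(60·113)/355⌋ − ⌊(59·113)/355⌋ = ⌊6780/355⌋ − ⌊6667/355⌋ = 19 − 18 = 1
n=60: ⌊(61·113)/355⌋ − ⌊(60·113)/355⌋ = ⌊6893/355⌋ − ⌊6780/355⌋ = 19 − 19 = 0
n=61: ⌊(62·113)/355⌋ − ⌊(61·113)/355⌋ = ⌊7006/355⌋ − ⌊6893/355⌋ = 19 − 19 = 0
n=62: ⌊(63·113)/355⌋ − ⌊(62·113)/355⌋ = ⌊7119/355⌋ − ⌊7006/355⌋ = 20 − 19 = 1
n=63: ⌊(64·113)/355⌋ − ⌊(63·113)/355⌋ = ⌊7232/355⌋ − ⌊7119/355⌋ = 20 − 20 = 0
n=64: ⌊(65·113)/355⌋ − ⌊(64·113)/355⌋ = ⌊7345/355⌋ − ⌊7232/355⌋ = 20 − 20 = 0
n=65: ⌊(66·113)/355⌋ − ⌊(65·113)/355⌋ = ⌊7458/355⌋ − ⌊7345/355⌋ = 21 − 20 = 1
n=66: ⌊(67·113)/355⌋ − ⌊(66·113)/355⌋ = ⌊7571/355⌋ − ⌊7458/355⌋ = 21 − 21 = 0
n=67: ⌊(68·113)/355⌋ − ⌊(67·113)/355⌋ = ⌊7684/355⌋ − ⌊7571/355⌋ = 21 − 21 = 0
n=68: ⌊(69·113)/355⌋ − ⌊(68·113)/355⌋ = ⌊7797/355⌋ − ⌊7684/355⌋ = 21 − 21 = 0
n=69: ⌊(70·113)/355⌋ − ⌊(69·113)/355⌋ = ⌊7910/355⌋ − ⌊7797/355⌋ = 22 − 21 = 1
n=70: ⌊(71·113)/355⌋ − ⌊(70·113)/355⌋ = ⌊8023/355⌋ − ⌊7910/355⌋ = 22 − 22 = 0
n=71: ⌊(72·113)/355⌋ − ⌊(71·113)/355⌋ = ⌊8136/355⌋ − ⌊8023/355⌋ = 22 − 22 = 0

000100100100100100100100010010010010010010010001001001001001001001000100


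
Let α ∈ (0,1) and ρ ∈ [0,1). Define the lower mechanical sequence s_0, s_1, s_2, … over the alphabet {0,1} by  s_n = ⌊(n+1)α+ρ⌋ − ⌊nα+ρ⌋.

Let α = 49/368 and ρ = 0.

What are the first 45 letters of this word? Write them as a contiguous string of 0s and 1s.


000000010000000100000010000000100000010000000

n=0: ⌊(1·49)/368⌋ − ⌊(0·49)/368⌋ = ⌊49/368⌋ − ⌊0/368⌋ = 0 − 0 = 0
n=1: ⌊(2·49)/368⌋ − ⌊(1·49)/368⌋ = ⌊98/368⌋ − ⌊49/368⌋ = 0 − 0 = 0
n=2: ⌊(3·49)/368⌋ − ⌊(2·49)/368⌋ = ⌊147/368⌋ − ⌊98/368⌋ = 0 − 0 = 0
n=3: ⌊(4·49)/368⌋ − ⌊(3·49)/368⌋ = ⌊196/368⌋ − ⌊147/368⌋ = 0 − 0 = 0
n=4: ⌊(5·49)/368⌋ − ⌊(4·49)/368⌋ = ⌊245/368⌋ − ⌊196/368⌋ = 0 − 0 = 0
n=5: ⌊(6·49)/368⌋ − ⌊(5·49)/368⌋ = ⌊294/368⌋ − ⌊245/368⌋ = 0 − 0 = 0
n=6: ⌊(7·49)/368⌋ − ⌊(6·49)/368⌋ = ⌊343/368⌋ − ⌊294/368⌋ = 0 − 0 = 0
n=7: ⌊(8·49)/368⌋ − ⌊(7·49)/368⌋ = ⌊392/368⌋ − ⌊343/368⌋ = 1 − 0 = 1
n=8: ⌊(9·49)/368⌋ − ⌊(8·49)/368⌋ = ⌊441/368⌋ − ⌊392/368⌋ = 1 − 1 = 0
n=9: ⌊(10·49)/368⌋ − ⌊(9·49)/368⌋ = ⌊490/368⌋ − ⌊441/368⌋ = 1 − 1 = 0
n=10: ⌊(11·49)/368⌋ − ⌊(10·49)/368⌋ = ⌊539/368⌋ − ⌊490/368⌋ = 1 − 1 = 0
n=11: ⌊(12·49)/368⌋ − ⌊(11·49)/368⌋ = ⌊588/368⌋ − ⌊539/368⌋ = 1 − 1 = 0
n=12: ⌊(13·49)/368⌋ − ⌊(12·49)/368⌋ = ⌊637/368⌋ − ⌊588/368⌋ = 1 − 1 = 0
n=13: ⌊(14·49)/368⌋ − ⌊(13·49)/368⌋ = ⌊686/368⌋ − ⌊637/368⌋ = 1 − 1 = 0
n=14: ⌊(15·49)/368⌋ − ⌊(14·49)/368⌋ = ⌊735/368⌋ − ⌊686/368⌋ = 1 − 1 = 0
n=15: ⌊(16·49)/368⌋ − ⌊(15·49)/368⌋ = ⌊784/368⌋ − ⌊735/368⌋ = 2 − 1 = 1
n=16: ⌊(17·49)/368⌋ − ⌊(16·49)/368⌋ = ⌊833/368⌋ − ⌊784/368⌋ = 2 − 2 = 0
n=17: ⌊(18·49)/368⌋ − ⌊(17·49)/368⌋ = ⌊882/368⌋ − ⌊833/368⌋ = 2 − 2 = 0
n=18: ⌊(19·49)/368⌋ − ⌊(18·49)/368⌋ = ⌊931/368⌋ − ⌊882/368⌋ = 2 − 2 = 0
n=19: ⌊(20·49)/368⌋ − ⌊(19·49)/368⌋ = ⌊980/368⌋ − ⌊931/368⌋ = 2 − 2 = 0
n=20: ⌊(21·49)/368⌋ − ⌊(20·49)/368⌋ = ⌊1029/368⌋ − ⌊980/368⌋ = 2 − 2 = 0
n=21: ⌊(22·49)/368⌋ − ⌊(21·49)/368⌋ = ⌊1078/368⌋ − ⌊1029/368⌋ = 2 − 2 = 0
n=22: ⌊(23·49)/368⌋ − ⌊(22·49)/368⌋ = ⌊1127/368⌋ − ⌊1078/368⌋ = 3 − 2 = 1
n=23: ⌊(24·49)/368⌋ − ⌊(23·49)/368⌋ = ⌊1176/368⌋ − ⌊1127/368⌋ = 3 − 3 = 0
n=24: ⌊(25·49)/368⌋ − ⌊(24·49)/368⌋ = ⌊1225/368⌋ − ⌊1176/368⌋ = 3 − 3 = 0
n=25: ⌊(26·49)/368⌋ − ⌊(25·49)/368⌋ = ⌊1274/368⌋ − ⌊1225/368⌋ = 3 − 3 = 0
n=26: ⌊(27·49)/368⌋ − ⌊(26·49)/368⌋ = ⌊1323/368⌋ − ⌊1274/368⌋ = 3 − 3 = 0
n=27: ⌊(28·49)/368⌋ − ⌊(27·49)/368⌋ = ⌊1372/368⌋ − ⌊1323/368⌋ = 3 − 3 = 0
n=28: ⌊(29·49)/368⌋ − ⌊(28·49)/368⌋ = ⌊1421/368⌋ − ⌊1372/368⌋ = 3 − 3 = 0
n=29: ⌊(30·49)/368⌋ − ⌊(29·49)/368⌋ = ⌊1470/368⌋ − ⌊1421/368⌋ = 3 − 3 = 0
n=30: ⌊(31·49)/368⌋ − ⌊(30·49)/368⌋ = ⌊1519/368⌋ − ⌊1470/368⌋ = 4 − 3 = 1
n=31: ⌊(32·49)/368⌋ − ⌊(31·49)/368⌋ = ⌊1568/368⌋ − ⌊1519/368⌋ = 4 − 4 = 0
n=32: ⌊(33·49)/368⌋ − ⌊(32·49)/368⌋ = ⌊1617/368⌋ − ⌊1568/368⌋ = 4 − 4 = 0
n=33: ⌊(34·49)/368⌋ − ⌊(33·49)/368⌋ = ⌊1666/368⌋ − ⌊1617/368⌋ = 4 − 4 = 0
n=34: ⌊(35·49)/368⌋ − ⌊(34·49)/368⌋ = ⌊1715/368⌋ − ⌊1666/368⌋ = 4 − 4 = 0
n=35: ⌊(36·49)/368⌋ − ⌊(35·49)/368⌋ = ⌊1764/368⌋ − ⌊1715/368⌋ = 4 − 4 = 0
n=36: ⌊(37·49)/368⌋ − ⌊(36·49)/368⌋ = ⌊1813/368⌋ − ⌊1764/368⌋ = 4 − 4 = 0
n=37: ⌊(38·49)/368⌋ − ⌊(37·49)/368⌋ = ⌊1862/368⌋ − ⌊1813/368⌋ = 5 − 4 = 1
n=38: ⌊(39·49)/368⌋ − ⌊(38·49)/368⌋ = ⌊1911/368⌋ − ⌊1862/368⌋ = 5 − 5 = 0
n=39: ⌊(40·49)/368⌋ − ⌊(39·49)/368⌋ = ⌊1960/368⌋ − ⌊1911/368⌋ = 5 − 5 = 0
n=40: ⌊(41·49)/368⌋ − ⌊(40·49)/368⌋ = ⌊2009/368⌋ − ⌊1960/368⌋ = 5 − 5 = 0
n=41: ⌊(42·49)/368⌋ − ⌊(41·49)/368⌋ = ⌊2058/368⌋ − ⌊2009/368⌋ = 5 − 5 = 0
n=42: ⌊(43·49)/368⌋ − ⌊(42·49)/368⌋ = ⌊2107/368⌋ − ⌊2058/368⌋ = 5 − 5 = 0
n=43: ⌊(44·49)/368⌋ − ⌊(43·49)/368⌋ = ⌊2156/368⌋ − ⌊2107/368⌋ = 5 − 5 = 0
n=44: ⌊(45·49)/368⌋ − ⌊(44·49)/368⌋ = ⌊2205/368⌋ − ⌊2156/368⌋ = 5 − 5 = 0


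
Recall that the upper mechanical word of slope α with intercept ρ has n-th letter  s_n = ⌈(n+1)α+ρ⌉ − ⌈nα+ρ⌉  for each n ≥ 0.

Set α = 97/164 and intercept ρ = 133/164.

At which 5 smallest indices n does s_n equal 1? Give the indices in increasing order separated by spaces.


0 2 3 5 7

n=0: ⌈230/164⌉−⌈133/164⌉ = 2−1 = 1  ← one
n=1: ⌈327/164⌉−⌈230/164⌉ = 2−2 = 0
n=2: ⌈424/164⌉−⌈327/164⌉ = 3−2 = 1  ← one
n=3: ⌈521/164⌉−⌈424/164⌉ = 4−3 = 1  ← one
n=4: ⌈618/164⌉−⌈521/164⌉ = 4−4 = 0
n=5: ⌈715/164⌉−⌈618/164⌉ = 5−4 = 1  ← one
n=6: ⌈812/164⌉−⌈715/164⌉ = 5−5 = 0
n=7: ⌈909/164⌉−⌈812/164⌉ = 6−5 = 1  ← one
positions of the first 5 ones: 0 2 3 5 7


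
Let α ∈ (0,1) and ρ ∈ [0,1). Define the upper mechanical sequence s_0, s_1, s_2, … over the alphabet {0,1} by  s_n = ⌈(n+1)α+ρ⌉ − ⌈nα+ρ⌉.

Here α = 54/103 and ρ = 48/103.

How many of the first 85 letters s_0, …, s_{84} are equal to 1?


#1s = Σ_{n=0}^{84} s_n = Σ_{n=0}^{84} (⌈(n+1)α+ρ⌉ − ⌈nα+ρ⌉)
the sum telescopes: every ⌈nα+ρ⌉ with 0 < n < 85 appears once with + and once with −, leaving ⌈85α+ρ⌉ − ⌈0·α+ρ⌉
85α + ρ = (85·54 + 48) / 103 = 4638/103
ρ = 48/103
⌈4638/103⌉ = 46,  ⌈48/103⌉ = 1
#1s = 46 − 1 = 45

45


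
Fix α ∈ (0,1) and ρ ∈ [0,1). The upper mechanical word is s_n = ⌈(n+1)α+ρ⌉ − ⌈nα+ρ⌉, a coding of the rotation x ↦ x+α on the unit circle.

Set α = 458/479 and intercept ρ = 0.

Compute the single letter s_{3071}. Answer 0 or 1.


(n+1)α + ρ = (3072·458) / 479 = 1406976/479
nα + ρ     = (3071·458) / 479 = 1406518/479
⌈1406976/479⌉ = 2938,  ⌈1406518/479⌉ = 2937
s_{3071} = 2938 − 2937 = 1

1


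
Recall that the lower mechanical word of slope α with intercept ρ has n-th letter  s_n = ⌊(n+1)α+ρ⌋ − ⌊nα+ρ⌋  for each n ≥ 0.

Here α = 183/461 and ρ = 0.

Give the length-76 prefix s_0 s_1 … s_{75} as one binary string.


n=0: ⌊(1·183)/461⌋ − ⌊(0·183)/461⌋ = ⌊183/461⌋ − ⌊0/461⌋ = 0 − 0 = 0
n=1: ⌊(2·183)/461⌋ − ⌊(1·183)/461⌋ = ⌊366/461⌋ − ⌊183/461⌋ = 0 − 0 = 0
n=2: ⌊(3·183)/461⌋ − ⌊(2·183)/461⌋ = ⌊549/461⌋ − ⌊366/461⌋ = 1 − 0 = 1
n=3: ⌊(4·183)/461⌋ − ⌊(3·183)/461⌋ = ⌊732/461⌋ − ⌊549/461⌋ = 1 − 1 = 0
n=4: ⌊(5·183)/461⌋ − ⌊(4·183)/461⌋ = ⌊915/461⌋ − ⌊732/461⌋ = 1 − 1 = 0
n=5: ⌊(6·183)/461⌋ − ⌊(5·183)/461⌋ = ⌊1098/461⌋ − ⌊915/461⌋ = 2 − 1 = 1
n=6: ⌊(7·183)/461⌋ − ⌊(6·183)/461⌋ = ⌊1281/461⌋ − ⌊1098/461⌋ = 2 − 2 = 0
n=7: ⌊(8·183)/461⌋ − ⌊(7·183)/461⌋ = ⌊1464/461⌋ − ⌊1281/461⌋ = 3 − 2 = 1
n=8: ⌊(9·183)/461⌋ − ⌊(8·183)/461⌋ = ⌊1647/461⌋ − ⌊1464/461⌋ = 3 − 3 = 0
n=9: ⌊(10·183)/461⌋ − ⌊(9·183)/461⌋ = ⌊1830/461⌋ − ⌊1647/461⌋ = 3 − 3 = 0
n=10: ⌊(11·183)/461⌋ − ⌊(10·183)/461⌋ = ⌊2013/461⌋ − ⌊1830/461⌋ = 4 − 3 = 1
n=11: ⌊(12·183)/461⌋ − ⌊(11·183)/461⌋ = ⌊2196/461⌋ − ⌊2013/461⌋ = 4 − 4 = 0
n=12: ⌊(13·183)/461⌋ − ⌊(12·183)/461⌋ = ⌊2379/461⌋ − ⌊2196/461⌋ = 5 − 4 = 1
n=13: ⌊(14·183)/461⌋ − ⌊(13·183)/461⌋ = ⌊2562/461⌋ − ⌊2379/461⌋ = 5 − 5 = 0
n=14: ⌊(15·183)/461⌋ − ⌊(14·183)/461⌋ = ⌊2745/461⌋ − ⌊2562/461⌋ = 5 − 5 = 0
n=15: ⌊(16·183)/461⌋ − ⌊(15·183)/461⌋ = ⌊2928/461⌋ − ⌊2745/461⌋ = 6 − 5 = 1
n=16: ⌊(17·183)/461⌋ − ⌊(16·183)/461⌋ = ⌊3111/461⌋ − ⌊2928/461⌋ = 6 − 6 = 0
n=17: ⌊(18·183)/461⌋ − ⌊(17·183)/461⌋ = ⌊3294/461⌋ − ⌊3111/461⌋ = 7 − 6 = 1
n=18: ⌊(19·183)/461⌋ − ⌊(18·183)/461⌋ = ⌊3477/461⌋ − ⌊3294/461⌋ = 7 − 7 = 0
n=19: ⌊(20·183)/461⌋ − ⌊(19·183)/461⌋ = ⌊3660/461⌋ − ⌊3477/461⌋ = 7 − 7 = 0
n=20: ⌊(21·183)/461⌋ − ⌊(20·183)/461⌋ = ⌊3843/461⌋ − ⌊3660/461⌋ = 8 − 7 = 1
n=21: ⌊(22·183)/461⌋ − ⌊(21·183)/461⌋ = ⌊4026/461⌋ − ⌊3843/461⌋ = 8 − 8 = 0
n=22: ⌊(23·183)/461⌋ − ⌊(22·183)/461⌋ = ⌊4209/461⌋ − ⌊4026/461⌋ = 9 − 8 = 1
n=23: ⌊(24·183)/461⌋ − ⌊(23·183)/461⌋ = ⌊4392/461⌋ − ⌊4209/461⌋ = 9 − 9 = 0
n=24: ⌊(25·183)/461⌋ − ⌊(24·183)/461⌋ = ⌊4575/461⌋ − ⌊4392/461⌋ = 9 − 9 = 0
n=25: ⌊(26·183)/461⌋ − ⌊(25·183)/461⌋ = ⌊4758/461⌋ − ⌊4575/461⌋ = 10 − 9 = 1
n=26: ⌊(27·183)/461⌋ − ⌊(26·183)/461⌋ = ⌊4941/461⌋ − ⌊4758/461⌋ = 10 − 10 = 0
n=27: ⌊(28·183)/461⌋ − ⌊(27·183)/461⌋ = ⌊5124/461⌋ − ⌊4941/461⌋ = 11 − 10 = 1
n=28: ⌊(29·183)/461⌋ − ⌊(28·183)/461⌋ = ⌊5307/461⌋ − ⌊5124/461⌋ = 11 − 11 = 0
n=29: ⌊(30·183)/461⌋ − ⌊(29·183)/461⌋ = ⌊5490/461⌋ − ⌊5307/461⌋ = 11 − 11 = 0
n=30: ⌊(31·183)/461⌋ − ⌊(30·183)/461⌋ = ⌊5673/461⌋ − ⌊5490/461⌋ = 12 − 11 = 1
n=31: ⌊(32·183)/461⌋ − ⌊(31·183)/461⌋ = ⌊5856/461⌋ − ⌊5673/461⌋ = 12 − 12 = 0
n=32: ⌊(33·183)/461⌋ − ⌊(32·183)/461⌋ = ⌊6039/461⌋ − ⌊5856/461⌋ = 13 − 12 = 1
n=33: ⌊(34·183)/461⌋ − ⌊(33·183)/461⌋ = ⌊6222/461⌋ − ⌊6039/461⌋ = 13 − 13 = 0
n=34: ⌊(35·183)/461⌋ − ⌊(34·183)/461⌋ = ⌊6405/461⌋ − ⌊6222/461⌋ = 13 − 13 = 0
n=35: ⌊(36·183)/461⌋ − ⌊(35·183)/461⌋ = ⌊6588/461⌋ − ⌊6405/461⌋ = 14 − 13 = 1
n=36: ⌊(37·183)/461⌋ − ⌊(36·183)/461⌋ = ⌊6771/461⌋ − ⌊6588/461⌋ = 14 − 14 = 0
n=37: ⌊(38·183)/461⌋ − ⌊(37·183)/461⌋ = ⌊6954/461⌋ − ⌊6771/461⌋ = 15 − 14 = 1
n=38: ⌊(39·183)/461⌋ − ⌊(38·183)/461⌋ = ⌊7137/461⌋ − ⌊6954/461⌋ = 15 − 15 = 0
n=39: ⌊(40·183)/461⌋ − ⌊(39·183)/461⌋ = ⌊7320/461⌋ − ⌊7137/461⌋ = 15 − 15 = 0
n=40: ⌊(41·183)/461⌋ − ⌊(40·183)/461⌋ = ⌊7503/461⌋ − ⌊7320/461⌋ = 16 − 15 = 1
n=41: ⌊(42·183)/461⌋ − ⌊(41·183)/461⌋ = ⌊7686/461⌋ − ⌊7503/461⌋ = 16 − 16 = 0
n=42: ⌊(43·183)/461⌋ − ⌊(42·183)/461⌋ = ⌊7869/461⌋ − ⌊7686/461⌋ = 17 − 16 = 1
n=43: ⌊(44·183)/461⌋ − ⌊(43·183)/461⌋ = ⌊8052/461⌋ − ⌊7869/461⌋ = 17 − 17 = 0
n=44: ⌊(45·183)/461⌋ − ⌊(44·183)/461⌋ = ⌊8235/461⌋ − ⌊8052/461⌋ = 17 − 17 = 0
n=45: ⌊(46·183)/461⌋ − ⌊(45·183)/461⌋ = ⌊8418/461⌋ − ⌊8235/461⌋ = 18 − 17 = 1
n=46: ⌊(47·183)/461⌋ − ⌊(46·183)/461⌋ = ⌊8601/461⌋ − ⌊8418/461⌋ = 18 − 18 = 0
n=47: ⌊(48·183)/461⌋ − ⌊(47·183)/461⌋ = ⌊8784/461⌋ − ⌊8601/461⌋ = 19 − 18 = 1
n=48: ⌊(49·183)/461⌋ − ⌊(48·183)/461⌋ = ⌊8967/461⌋ − ⌊8784/461⌋ = 19 − 19 = 0
n=49: ⌊(50·183)/461⌋ − ⌊(49·183)/461⌋ = ⌊9150/461⌋ − ⌊8967/461⌋ = 19 − 19 = 0
n=50: ⌊(51·183)/461⌋ − ⌊(50·183)/461⌋ = ⌊9333/461⌋ − ⌊9150/461⌋ = 20 − 19 = 1
n=51: ⌊(52·183)/461⌋ − ⌊(51·183)/461⌋ = ⌊9516/461⌋ − ⌊9333/461⌋ = 20 − 20 = 0
n=52: ⌊(53·183)/461⌋ − ⌊(52·183)/461⌋ = ⌊9699/461⌋ − ⌊9516/461⌋ = 21 − 20 = 1
n=53: ⌊(54·183)/461⌋ − ⌊(53·183)/461⌋ = ⌊9882/461⌋ − ⌊9699/461⌋ = 21 − 21 = 0
n=54: ⌊(55·183)/461⌋ − ⌊(54·183)/461⌋ = ⌊10065/461⌋ − ⌊9882/461⌋ = 21 − 21 = 0
n=55: ⌊(56·183)/461⌋ − ⌊(55·183)/461⌋ = ⌊10248/461⌋ − ⌊10065/461⌋ = 22 − 21 = 1
n=56: ⌊(57·183)/461⌋ − ⌊(56·183)/461⌋ = ⌊10431/461⌋ − ⌊10248/461⌋ = 22 − 22 = 0
n=57: ⌊(58·183)/461⌋ − ⌊(57·183)/461⌋ = ⌊10614/461⌋ − ⌊10431/461⌋ = 23 − 22 = 1
n=58: ⌊(59·183)/461⌋ − ⌊(58·183)/461⌋ = ⌊10797/461⌋ − ⌊10614/461⌋ = 23 − 23 = 0
n=59: ⌊(60·183)/461⌋ − ⌊(59·183)/461⌋ = ⌊10980/461⌋ − ⌊10797/461⌋ = 23 − 23 = 0
n=60: ⌊(61·183)/461⌋ − ⌊(60·183)/461⌋ = ⌊11163/461⌋ − ⌊10980/461⌋ = 24 − 23 = 1
n=61: ⌊(62·183)/461⌋ − ⌊(61·183)/461⌋ = ⌊11346/461⌋ − ⌊11163/461⌋ = 24 − 24 = 0
n=62: ⌊(63·183)/461⌋ − ⌊(62·183)/461⌋ = ⌊11529/461⌋ − ⌊11346/461⌋ = 25 − 24 = 1
n=63: ⌊(64·183)/461⌋ − ⌊(63·183)/461⌋ = ⌊11712/461⌋ − ⌊11529/461⌋ = 25 − 25 = 0
n=64: ⌊(65·183)/461⌋ − ⌊(64·183)/461⌋ = ⌊11895/461⌋ − ⌊11712/461⌋ = 25 − 25 = 0
n=65: ⌊(66·183)/461⌋ − ⌊(65·183)/461⌋ = ⌊12078/461⌋ − ⌊11895/461⌋ = 26 − 25 = 1
n=66: ⌊(67·183)/461⌋ − ⌊(66·183)/461⌋ = ⌊12261/461⌋ − ⌊12078/461⌋ = 26 − 26 = 0
n=67: ⌊(68·183)/461⌋ − ⌊(67·183)/461⌋ = ⌊12444/461⌋ − ⌊12261/461⌋ = 26 − 26 = 0
n=68: ⌊(69·183)/461⌋ − ⌊(68·183)/461⌋ = ⌊12627/461⌋ − ⌊12444/461⌋ = 27 − 26 = 1
n=69: ⌊(70·183)/461⌋ − ⌊(69·183)/461⌋ = ⌊12810/461⌋ − ⌊12627/461⌋ = 27 − 27 = 0
n=70: ⌊(71·183)/461⌋ − ⌊(70·183)/461⌋ = ⌊12993/461⌋ − ⌊12810/461⌋ = 28 − 27 = 1
n=71: ⌊(72·183)/461⌋ − ⌊(71·183)/461⌋ = ⌊13176/461⌋ − ⌊12993/461⌋ = 28 − 28 = 0
n=72: ⌊(73·183)/461⌋ − ⌊(72·183)/461⌋ = ⌊13359/461⌋ − ⌊13176/461⌋ = 28 − 28 = 0
n=73: ⌊(74·183)/461⌋ − ⌊(73·183)/461⌋ = ⌊13542/461⌋ − ⌊13359/461⌋ = 29 − 28 = 1
n=74: ⌊(75·183)/461⌋ − ⌊(74·183)/461⌋ = ⌊13725/461⌋ − ⌊13542/461⌋ = 29 − 29 = 0
n=75: ⌊(76·183)/461⌋ − ⌊(75·183)/461⌋ = ⌊13908/461⌋ − ⌊13725/461⌋ = 30 − 29 = 1

0010010100101001010010100101001010010100101001010010100101001010010010100101


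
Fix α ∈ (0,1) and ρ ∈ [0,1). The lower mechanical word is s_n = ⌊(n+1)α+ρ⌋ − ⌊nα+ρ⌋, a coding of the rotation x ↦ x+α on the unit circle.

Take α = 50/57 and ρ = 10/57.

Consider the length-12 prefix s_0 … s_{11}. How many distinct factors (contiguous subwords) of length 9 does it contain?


4

t_n = ⌊(n·50+10)/57⌋ for n = 0 … 12:
  n=0…9: ⌊10/57⌋=0 ⌊60/57⌋=1 ⌊110/57⌋=1 ⌊160/57⌋=2 ⌊210/57⌋=3 ⌊260/57⌋=4 ⌊310/57⌋=5 ⌊360/57⌋=6 ⌊410/57⌋=7 ⌊460/57⌋=8
  n=10…12: ⌊510/57⌋=8 ⌊560/57⌋=9 ⌊610/57⌋=10
s_n = t_(n+1) − t_n for n = 0 … 11 gives
prefix = 101111111011
slide a length-9 window over [0..8] … [3..11] (4 windows); first occurrence of each distinct factor:
  [  0..  8] 101111111
  [  1..  9] 011111110
  [  2.. 10] 111111101
  [  3.. 11] 111111011
distinct factors: {011111110, 101111111, 111111011, 111111101}
count = 4  (Sturmian bound for length 9 is 10)
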